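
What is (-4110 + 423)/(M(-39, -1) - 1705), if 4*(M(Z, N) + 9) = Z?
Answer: 14748/6895 ≈ 2.1389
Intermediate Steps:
M(Z, N) = -9 + Z/4
(-4110 + 423)/(M(-39, -1) - 1705) = (-4110 + 423)/((-9 + (¼)*(-39)) - 1705) = -3687/((-9 - 39/4) - 1705) = -3687/(-75/4 - 1705) = -3687/(-6895/4) = -3687*(-4/6895) = 14748/6895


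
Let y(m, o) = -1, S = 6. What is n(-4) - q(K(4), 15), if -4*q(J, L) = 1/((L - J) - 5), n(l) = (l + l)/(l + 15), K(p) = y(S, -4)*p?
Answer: -437/616 ≈ -0.70942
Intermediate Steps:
K(p) = -p
n(l) = 2*l/(15 + l) (n(l) = (2*l)/(15 + l) = 2*l/(15 + l))
q(J, L) = -1/(4*(-5 + L - J)) (q(J, L) = -1/(4*((L - J) - 5)) = -1/(4*(-5 + L - J)))
n(-4) - q(K(4), 15) = 2*(-4)/(15 - 4) - 1/(4*(5 - 1*4 - 1*15)) = 2*(-4)/11 - 1/(4*(5 - 4 - 15)) = 2*(-4)*(1/11) - 1/(4*(-14)) = -8/11 - (-1)/(4*14) = -8/11 - 1*(-1/56) = -8/11 + 1/56 = -437/616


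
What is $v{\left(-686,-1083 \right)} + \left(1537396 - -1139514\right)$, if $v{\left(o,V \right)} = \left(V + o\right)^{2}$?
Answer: $5806271$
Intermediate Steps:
$v{\left(-686,-1083 \right)} + \left(1537396 - -1139514\right) = \left(-1083 - 686\right)^{2} + \left(1537396 - -1139514\right) = \left(-1769\right)^{2} + \left(1537396 + 1139514\right) = 3129361 + 2676910 = 5806271$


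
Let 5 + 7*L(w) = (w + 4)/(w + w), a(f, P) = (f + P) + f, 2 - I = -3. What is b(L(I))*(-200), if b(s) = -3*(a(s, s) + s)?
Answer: -9840/7 ≈ -1405.7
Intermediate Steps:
I = 5 (I = 2 - 1*(-3) = 2 + 3 = 5)
a(f, P) = P + 2*f (a(f, P) = (P + f) + f = P + 2*f)
L(w) = -5/7 + (4 + w)/(14*w) (L(w) = -5/7 + ((w + 4)/(w + w))/7 = -5/7 + ((4 + w)/((2*w)))/7 = -5/7 + ((4 + w)*(1/(2*w)))/7 = -5/7 + ((4 + w)/(2*w))/7 = -5/7 + (4 + w)/(14*w))
b(s) = -12*s (b(s) = -3*((s + 2*s) + s) = -3*(3*s + s) = -12*s)
b(L(I))*(-200) = -6*(4 - 9*5)/(7*5)*(-200) = -6*(4 - 45)/(7*5)*(-200) = -6*(-41)/(7*5)*(-200) = -12*(-41/70)*(-200) = (246/35)*(-200) = -9840/7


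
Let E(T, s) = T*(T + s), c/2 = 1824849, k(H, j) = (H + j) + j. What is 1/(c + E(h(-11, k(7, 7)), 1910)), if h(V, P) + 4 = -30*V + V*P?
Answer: 1/3840173 ≈ 2.6040e-7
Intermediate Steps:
k(H, j) = H + 2*j
c = 3649698 (c = 2*1824849 = 3649698)
h(V, P) = -4 - 30*V + P*V (h(V, P) = -4 + (-30*V + V*P) = -4 + (-30*V + P*V) = -4 - 30*V + P*V)
1/(c + E(h(-11, k(7, 7)), 1910)) = 1/(3649698 + (-4 - 30*(-11) + (7 + 2*7)*(-11))*((-4 - 30*(-11) + (7 + 2*7)*(-11)) + 1910)) = 1/(3649698 + (-4 + 330 + (7 + 14)*(-11))*((-4 + 330 + (7 + 14)*(-11)) + 1910)) = 1/(3649698 + (-4 + 330 + 21*(-11))*((-4 + 330 + 21*(-11)) + 1910)) = 1/(3649698 + (-4 + 330 - 231)*((-4 + 330 - 231) + 1910)) = 1/(3649698 + 95*(95 + 1910)) = 1/(3649698 + 95*2005) = 1/(3649698 + 190475) = 1/3840173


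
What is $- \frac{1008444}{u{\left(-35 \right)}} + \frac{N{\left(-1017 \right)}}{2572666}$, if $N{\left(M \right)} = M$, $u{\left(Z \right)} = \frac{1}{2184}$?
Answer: $- \frac{5666146868282553}{2572666} \approx -2.2024 \cdot 10^{9}$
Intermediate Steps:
$u{\left(Z \right)} = \frac{1}{2184}$
$- \frac{1008444}{u{\left(-35 \right)}} + \frac{N{\left(-1017 \right)}}{2572666} = - 1008444 \frac{1}{\frac{1}{2184}} - \frac{1017}{2572666} = \left(-1008444\right) 2184 - \frac{1017}{2572666} = -2202441696 - \frac{1017}{2572666} = - \frac{5666146868282553}{2572666}$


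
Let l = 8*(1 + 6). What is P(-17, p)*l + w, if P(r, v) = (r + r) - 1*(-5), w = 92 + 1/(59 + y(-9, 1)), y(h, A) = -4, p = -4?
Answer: -84259/55 ≈ -1532.0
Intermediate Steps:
l = 56 (l = 8*7 = 56)
w = 5061/55 (w = 92 + 1/(59 - 4) = 92 + 1/55 = 5061/55 ≈ 92.018)
P(r, v) = 5 + 2*r (P(r, v) = 2*r + 5 = 5 + 2*r)
P(-17, p)*l + w = (5 + 2*(-17))*56 + 5061/55 = (5 - 34)*56 + 5061/55 = -29*56 + 5061/55 = -1624 + 5061/55 = -84259/55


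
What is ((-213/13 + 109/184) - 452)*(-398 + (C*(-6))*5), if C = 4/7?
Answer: 1625847427/8372 ≈ 1.9420e+5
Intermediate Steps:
C = 4/7 (C = 4*(1/7) = 4/7 ≈ 0.57143)
((-213/13 + 109/184) - 452)*(-398 + (C*(-6))*5) = ((-213/13 + 109/184) - 452)*(-398 + ((4/7)*(-6))*5) = ((-213*1/13 + 109*(1/184)) - 452)*(-398 - 24/7*5) = ((-213/13 + 109/184) - 452)*(-398 - 120/7) = (-37775/2392 - 452)*(-2906/7) = -1118959/2392*(-2906/7) = 1625847427/8372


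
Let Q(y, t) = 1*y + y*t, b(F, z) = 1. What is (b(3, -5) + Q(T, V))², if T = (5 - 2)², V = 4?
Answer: 2116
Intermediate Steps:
T = 9 (T = 3² = 9)
Q(y, t) = y + t*y
(b(3, -5) + Q(T, V))² = (1 + 9*(1 + 4))² = (1 + 9*5)² = (1 + 45)² = 46² = 2116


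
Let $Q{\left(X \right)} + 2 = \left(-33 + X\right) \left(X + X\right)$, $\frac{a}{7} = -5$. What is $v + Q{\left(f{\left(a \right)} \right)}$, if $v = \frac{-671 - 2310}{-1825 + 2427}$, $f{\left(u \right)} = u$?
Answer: $\frac{2861335}{602} \approx 4753.0$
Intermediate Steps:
$a = -35$ ($a = 7 \left(-5\right) = -35$)
$Q{\left(X \right)} = -2 + 2 X \left(-33 + X\right)$ ($Q{\left(X \right)} = -2 + \left(-33 + X\right) \left(X + X\right) = -2 + \left(-33 + X\right) 2 X = -2 + 2 X \left(-33 + X\right)$)
$v = - \frac{2981}{602} \approx -4.9518$
$v + Q{\left(f{\left(a \right)} \right)} = - \frac{2981}{602} - \left(-2308 - 2450\right) = - \frac{2981}{602} + \left(-2 + 2310 + 2 \cdot 1225\right) = - \frac{2981}{602} + \left(-2 + 2310 + 2450\right) = - \frac{2981}{602} + 4758 = \frac{2861335}{602}$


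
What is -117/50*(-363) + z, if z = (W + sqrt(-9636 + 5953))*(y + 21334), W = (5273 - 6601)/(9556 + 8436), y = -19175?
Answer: 77597579/112450 + 2159*I*sqrt(3683) ≈ 690.06 + 1.3102e+5*I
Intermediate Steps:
W = -166/2249 (W = -1328/17992 = -1328*1/17992 = -166/2249 ≈ -0.073811)
z = -358394/2249 + 2159*I*sqrt(3683) (z = (-166/2249 + sqrt(-9636 + 5953))*(-19175 + 21334) = (-166/2249 + sqrt(-3683))*2159 = (-166/2249 + I*sqrt(3683))*2159 = -358394/2249 + 2159*I*sqrt(3683) ≈ -159.36 + 1.3102e+5*I)
-117/50*(-363) + z = -117/50*(-363) + (-358394/2249 + 2159*I*sqrt(3683)) = 42471/50 + (-358394/2249 + 2159*I*sqrt(3683)) = 77597579/112450 + 2159*I*sqrt(3683)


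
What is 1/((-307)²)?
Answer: 1/94249 ≈ 1.0610e-5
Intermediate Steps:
1/((-307)²) = 1/94249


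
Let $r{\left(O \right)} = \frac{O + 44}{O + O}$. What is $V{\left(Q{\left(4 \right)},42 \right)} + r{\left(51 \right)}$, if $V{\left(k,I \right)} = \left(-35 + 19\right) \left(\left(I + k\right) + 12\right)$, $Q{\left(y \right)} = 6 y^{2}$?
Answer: $- \frac{244705}{102} \approx -2399.1$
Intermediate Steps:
$r{\left(O \right)} = \frac{44 + O}{2 O}$
$V{\left(k,I \right)} = -192 - 16 I - 16 k$ ($V{\left(k,I \right)} = - 16 \left(12 + I + k\right) = -192 - 16 I - 16 k$)
$V{\left(Q{\left(4 \right)},42 \right)} + r{\left(51 \right)} = \left(-192 - 672 - 16 \cdot 6 \cdot 4^{2}\right) + \frac{44 + 51}{2 \cdot 51} = \left(-192 - 672 - 16 \cdot 6 \cdot 16\right) + \frac{1}{2} \cdot \frac{1}{51} \cdot 95 = \left(-192 - 672 - 1536\right) + \frac{95}{102} = -2400 + \frac{95}{102} = - \frac{244705}{102}$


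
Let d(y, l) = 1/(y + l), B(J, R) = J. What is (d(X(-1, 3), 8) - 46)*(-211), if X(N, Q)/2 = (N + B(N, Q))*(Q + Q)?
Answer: 155507/16 ≈ 9719.2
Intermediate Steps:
X(N, Q) = 8*N*Q (X(N, Q) = 2*((N + N)*(Q + Q)) = 2*((2*N)*(2*Q)) = 2*(4*N*Q) = 8*N*Q)
d(y, l) = 1/(l + y)
(d(X(-1, 3), 8) - 46)*(-211) = (1/(8 + 8*(-1)*3) - 46)*(-211) = (1/(8 - 24) - 46)*(-211) = (1/(-16) - 46)*(-211) = (-1/16 - 46)*(-211) = -737/16*(-211) = 155507/16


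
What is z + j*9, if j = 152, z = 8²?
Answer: 1432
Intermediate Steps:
z = 64
z + j*9 = 64 + 152*9 = 64 + 1368 = 1432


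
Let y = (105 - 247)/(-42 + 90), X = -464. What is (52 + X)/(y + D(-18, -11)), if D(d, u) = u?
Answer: 9888/335 ≈ 29.516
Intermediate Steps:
y = -71/24 (y = -142/48 = -142*1/48 = -71/24 ≈ -2.9583)
(52 + X)/(y + D(-18, -11)) = (52 - 464)/(-71/24 - 11) = -412/(-335/24) = -412*(-24/335) = 9888/335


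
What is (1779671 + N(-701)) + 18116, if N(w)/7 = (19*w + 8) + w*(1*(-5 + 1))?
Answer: 1724238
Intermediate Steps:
N(w) = 56 + 105*w (N(w) = 7*((19*w + 8) + w*(1*(-5 + 1))) = 7*((8 + 19*w) + w*(1*(-4))) = 7*((8 + 19*w) + w*(-4)) = 7*((8 + 19*w) - 4*w) = 7*(8 + 15*w) = 56 + 105*w)
(1779671 + N(-701)) + 18116 = (1779671 + (56 + 105*(-701))) + 18116 = (1779671 + (56 - 73605)) + 18116 = (1779671 - 73549) + 18116 = 1706122 + 18116 = 1724238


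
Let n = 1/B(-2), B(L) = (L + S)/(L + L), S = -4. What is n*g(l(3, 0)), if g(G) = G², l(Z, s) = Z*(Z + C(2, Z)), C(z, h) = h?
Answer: 216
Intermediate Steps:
l(Z, s) = 2*Z² (l(Z, s) = Z*(Z + Z) = Z*(2*Z) = 2*Z²)
B(L) = (-4 + L)/(2*L) (B(L) = (L - 4)/(L + L) = (-4 + L)/((2*L)) = (-4 + L)*(1/(2*L)) = (-4 + L)/(2*L))
n = ⅔ (n = 1/((½)*(-4 - 2)/(-2)) = 1/((½)*(-½)*(-6)) = 1/(3/2) = ⅔ ≈ 0.66667)
n*g(l(3, 0)) = 2*(2*3²)²/3 = 2*(2*9)²/3 = (⅔)*18² = (⅔)*324 = 216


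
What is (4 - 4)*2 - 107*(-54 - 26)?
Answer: 8560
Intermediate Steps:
(4 - 4)*2 - 107*(-54 - 26) = 0*2 - 107*(-80) = 0 + 8560 = 8560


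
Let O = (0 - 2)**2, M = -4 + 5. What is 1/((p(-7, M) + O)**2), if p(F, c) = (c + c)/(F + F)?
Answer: 49/729 ≈ 0.067215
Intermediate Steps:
M = 1
O = 4 (O = (-2)**2 = 4)
p(F, c) = c/F (p(F, c) = (2*c)/((2*F)) = (2*c)*(1/(2*F)) = c/F)
1/((p(-7, M) + O)**2) = 1/((1/(-7) + 4)**2) = 1/((1*(-1/7) + 4)**2) = 1/((-1/7 + 4)**2) = 1/((27/7)**2) = 1/(729/49) = 49/729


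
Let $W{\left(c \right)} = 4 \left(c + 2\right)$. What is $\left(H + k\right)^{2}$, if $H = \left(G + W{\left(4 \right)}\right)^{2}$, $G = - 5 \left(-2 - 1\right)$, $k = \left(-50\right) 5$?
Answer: $1615441$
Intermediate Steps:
$k = -250$
$W{\left(c \right)} = 8 + 4 c$ ($W{\left(c \right)} = 4 \left(2 + c\right) = 8 + 4 c$)
$G = 15$ ($G = \left(-5\right) \left(-3\right) = 15$)
$H = 1521$ ($H = \left(15 + \left(8 + 4 \cdot 4\right)\right)^{2} = \left(15 + \left(8 + 16\right)\right)^{2} = \left(15 + 24\right)^{2} = 39^{2} = 1521$)
$\left(H + k\right)^{2} = \left(1521 - 250\right)^{2} = 1271^{2} = 1615441$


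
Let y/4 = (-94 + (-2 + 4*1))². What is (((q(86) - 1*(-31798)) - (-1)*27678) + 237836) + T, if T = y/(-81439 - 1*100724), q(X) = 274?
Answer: 54209124662/182163 ≈ 2.9759e+5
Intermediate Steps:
y = 33856 (y = 4*(-94 + (-2 + 4*1))² = 4*(-94 + (-2 + 4))² = 4*(-94 + 2)² = 4*(-92)² = 4*8464 = 33856)
T = -33856/182163 (T = 33856/(-81439 - 1*100724) = 33856/(-81439 - 100724) = 33856/(-182163) = 33856*(-1/182163) = -33856/182163 ≈ -0.18586)
(((q(86) - 1*(-31798)) - (-1)*27678) + 237836) + T = (((274 - 1*(-31798)) - (-1)*27678) + 237836) - 33856/182163 = (((274 + 31798) - 1*(-27678)) + 237836) - 33856/182163 = ((32072 + 27678) + 237836) - 33856/182163 = (59750 + 237836) - 33856/182163 = 297586 - 33856/182163 = 54209124662/182163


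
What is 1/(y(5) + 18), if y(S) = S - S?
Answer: 1/18 ≈ 0.055556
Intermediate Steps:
y(S) = 0
1/(y(5) + 18) = 1/(0 + 18) = 1/18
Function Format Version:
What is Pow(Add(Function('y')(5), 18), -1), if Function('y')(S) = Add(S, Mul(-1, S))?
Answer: Rational(1, 18) ≈ 0.055556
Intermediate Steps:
Function('y')(S) = 0
Pow(Add(Function('y')(5), 18), -1) = Pow(Add(0, 18), -1) = Pow(18, -1) = Rational(1, 18)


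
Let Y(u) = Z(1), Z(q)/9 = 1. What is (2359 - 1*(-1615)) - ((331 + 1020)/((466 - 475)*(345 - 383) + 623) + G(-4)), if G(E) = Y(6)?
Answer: 19818/5 ≈ 3963.6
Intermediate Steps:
Z(q) = 9 (Z(q) = 9*1 = 9)
Y(u) = 9
G(E) = 9
(2359 - 1*(-1615)) - ((331 + 1020)/((466 - 475)*(345 - 383) + 623) + G(-4)) = (2359 - 1*(-1615)) - ((331 + 1020)/((466 - 475)*(345 - 383) + 623) + 9) = (2359 + 1615) - (1351/(-9*(-38) + 623) + 9) = 3974 - (1351/(342 + 623) + 9) = 3974 - (1351/965 + 9) = 3974 - (1351*(1/965) + 9) = 3974 - (7/5 + 9) = 3974 - 1*52/5 = 3974 - 52/5 = 19818/5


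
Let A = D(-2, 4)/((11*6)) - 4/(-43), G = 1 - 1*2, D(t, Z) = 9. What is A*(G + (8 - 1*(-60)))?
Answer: 14539/946 ≈ 15.369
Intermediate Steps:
G = -1 (G = 1 - 2 = -1)
A = 217/946 (A = 9/((11*6)) - 4/(-43) = 9/66 - 4*(-1/43) = 9*(1/66) + 4/43 = 3/22 + 4/43 = 217/946 ≈ 0.22939)
A*(G + (8 - 1*(-60))) = 217*(-1 + (8 - 1*(-60)))/946 = 217*(-1 + (8 + 60))/946 = 217*(-1 + 68)/946 = (217/946)*67 = 14539/946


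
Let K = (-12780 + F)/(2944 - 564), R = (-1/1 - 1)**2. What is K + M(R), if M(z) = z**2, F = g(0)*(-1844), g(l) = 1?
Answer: 5864/595 ≈ 9.8555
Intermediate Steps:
R = 4 (R = (-1*1 - 1)**2 = (-1 - 1)**2 = (-2)**2 = 4)
F = -1844 (F = 1*(-1844) = -1844)
K = -3656/595 (K = (-12780 - 1844)/(2944 - 564) = -14624/2380 = -14624*1/2380 = -3656/595 ≈ -6.1445)
K + M(R) = -3656/595 + 4**2 = -3656/595 + 16 = 5864/595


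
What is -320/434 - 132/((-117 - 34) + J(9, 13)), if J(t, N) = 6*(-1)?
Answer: 3524/34069 ≈ 0.10344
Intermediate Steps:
J(t, N) = -6
-320/434 - 132/((-117 - 34) + J(9, 13)) = -320/434 - 132/((-117 - 34) - 6) = -320*1/434 - 132/(-151 - 6) = -160/217 - 132/(-157) = -160/217 - 132*(-1/157) = -160/217 + 132/157 = 3524/34069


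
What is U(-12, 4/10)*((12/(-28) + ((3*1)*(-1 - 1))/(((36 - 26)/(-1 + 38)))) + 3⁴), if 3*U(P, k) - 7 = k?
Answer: 25197/175 ≈ 143.98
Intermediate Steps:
U(P, k) = 7/3 + k/3
U(-12, 4/10)*((12/(-28) + ((3*1)*(-1 - 1))/(((36 - 26)/(-1 + 38)))) + 3⁴) = (7/3 + (4/10)/3)*((12/(-28) + ((3*1)*(-1 - 1))/(((36 - 26)/(-1 + 38)))) + 3⁴) = (7/3 + (4*(⅒))/3)*((12*(-1/28) + (3*(-2))/((10/37))) + 81) = (7/3 + (⅓)*(⅖))*((-3/7 - 6/(10*(1/37))) + 81) = (7/3 + 2/15)*((-3/7 - 6/10/37) + 81) = 37*((-3/7 - 6*37/10) + 81)/15 = 37*((-3/7 - 111/5) + 81)/15 = 37*(-792/35 + 81)/15 = (37/15)*(2043/35) = 25197/175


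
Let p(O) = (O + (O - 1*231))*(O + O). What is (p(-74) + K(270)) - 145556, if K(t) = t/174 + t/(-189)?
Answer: -18161167/203 ≈ -89464.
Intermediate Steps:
p(O) = 2*O*(-231 + 2*O) (p(O) = (O + (O - 231))*(2*O) = (O + (-231 + O))*(2*O) = (-231 + 2*O)*(2*O) = 2*O*(-231 + 2*O))
K(t) = 5*t/10962 (K(t) = t*(1/174) + t*(-1/189) = t/174 - t/189 = 5*t/10962)
(p(-74) + K(270)) - 145556 = (2*(-74)*(-231 + 2*(-74)) + (5/10962)*270) - 145556 = (2*(-74)*(-231 - 148) + 25/203) - 145556 = (2*(-74)*(-379) + 25/203) - 145556 = (56092 + 25/203) - 145556 = 11386701/203 - 145556 = -18161167/203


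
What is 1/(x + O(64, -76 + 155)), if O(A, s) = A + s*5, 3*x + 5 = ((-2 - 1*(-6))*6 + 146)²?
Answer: 3/30272 ≈ 9.9101e-5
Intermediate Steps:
x = 28895/3 (x = -5/3 + ((-2 - 1*(-6))*6 + 146)²/3 = -5/3 + ((-2 + 6)*6 + 146)²/3 = -5/3 + (4*6 + 146)²/3 = -5/3 + (24 + 146)²/3 = -5/3 + (⅓)*170² = -5/3 + (⅓)*28900 = -5/3 + 28900/3 = 28895/3 ≈ 9631.7)
O(A, s) = A + 5*s
1/(x + O(64, -76 + 155)) = 1/(28895/3 + (64 + 5*(-76 + 155))) = 1/(28895/3 + (64 + 5*79)) = 1/(28895/3 + (64 + 395)) = 1/(28895/3 + 459) = 1/(30272/3) = 3/30272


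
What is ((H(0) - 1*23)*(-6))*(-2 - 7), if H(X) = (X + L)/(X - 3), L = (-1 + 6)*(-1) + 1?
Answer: -1170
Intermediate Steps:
L = -4 (L = 5*(-1) + 1 = -5 + 1 = -4)
H(X) = (-4 + X)/(-3 + X) (H(X) = (X - 4)/(X - 3) = (-4 + X)/(-3 + X))
((H(0) - 1*23)*(-6))*(-2 - 7) = (((-4 + 0)/(-3 + 0) - 1*23)*(-6))*(-2 - 7) = ((-4/(-3) - 23)*(-6))*(-9) = ((-⅓*(-4) - 23)*(-6))*(-9) = ((4/3 - 23)*(-6))*(-9) = -65/3*(-6)*(-9) = 130*(-9) = -1170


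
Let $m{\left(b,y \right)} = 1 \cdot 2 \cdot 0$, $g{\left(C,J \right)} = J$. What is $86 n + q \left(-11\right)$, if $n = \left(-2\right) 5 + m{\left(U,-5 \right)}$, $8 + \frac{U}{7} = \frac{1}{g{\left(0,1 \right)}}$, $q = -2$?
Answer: $-838$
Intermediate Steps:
$U = -49$ ($U = -56 + \frac{7}{1} = -56 + 7 \cdot 1 = -56 + 7 = -49$)
$m{\left(b,y \right)} = 0$ ($m{\left(b,y \right)} = 2 \cdot 0 = 0$)
$n = -10$ ($n = \left(-2\right) 5 + 0 = -10 + 0 = -10$)
$86 n + q \left(-11\right) = 86 \left(-10\right) - -22 = -860 + 22 = -838$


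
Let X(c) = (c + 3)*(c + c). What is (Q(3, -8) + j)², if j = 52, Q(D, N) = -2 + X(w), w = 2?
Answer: 4900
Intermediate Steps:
X(c) = 2*c*(3 + c) (X(c) = (3 + c)*(2*c) = 2*c*(3 + c))
Q(D, N) = 18 (Q(D, N) = -2 + 2*2*(3 + 2) = -2 + 2*2*5 = -2 + 20 = 18)
(Q(3, -8) + j)² = (18 + 52)² = 70² = 4900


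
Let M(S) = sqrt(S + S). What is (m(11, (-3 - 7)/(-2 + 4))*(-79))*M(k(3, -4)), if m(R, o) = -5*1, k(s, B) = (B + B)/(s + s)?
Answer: 790*I*sqrt(6)/3 ≈ 645.03*I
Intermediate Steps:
k(s, B) = B/s (k(s, B) = (2*B)/((2*s)) = (2*B)*(1/(2*s)) = B/s)
m(R, o) = -5
M(S) = sqrt(2)*sqrt(S) (M(S) = sqrt(2*S) = sqrt(2)*sqrt(S))
(m(11, (-3 - 7)/(-2 + 4))*(-79))*M(k(3, -4)) = (-5*(-79))*(sqrt(2)*sqrt(-4/3)) = 395*(sqrt(2)*sqrt(-4*1/3)) = 395*(sqrt(2)*sqrt(-4/3)) = 395*(sqrt(2)*(2*I*sqrt(3)/3)) = 395*(2*I*sqrt(6)/3) = 790*I*sqrt(6)/3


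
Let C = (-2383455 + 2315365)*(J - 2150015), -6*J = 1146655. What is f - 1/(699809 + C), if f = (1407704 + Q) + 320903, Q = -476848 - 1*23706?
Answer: 587283844312302453/478223532952 ≈ 1.2281e+6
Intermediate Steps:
J = -1146655/6 (J = -⅙*1146655 = -1146655/6 ≈ -1.9111e+5)
C = 478221433525/3 (C = (-2383455 + 2315365)*(-1146655/6 - 2150015) = -68090*(-14046745/6) = 478221433525/3 ≈ 1.5941e+11)
Q = -500554 (Q = -476848 - 23706 = -500554)
f = 1228053 (f = (1407704 - 500554) + 320903 = 907150 + 320903 = 1228053)
f - 1/(699809 + C) = 1228053 - 1/(699809 + 478221433525/3) = 1228053 - 1/478223532952/3 = 1228053 - 1*3/478223532952 = 1228053 - 3/478223532952 = 587283844312302453/478223532952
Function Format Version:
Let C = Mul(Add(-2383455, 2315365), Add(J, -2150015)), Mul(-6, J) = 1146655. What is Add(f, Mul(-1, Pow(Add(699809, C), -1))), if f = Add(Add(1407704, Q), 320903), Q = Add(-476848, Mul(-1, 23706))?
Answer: Rational(587283844312302453, 478223532952) ≈ 1.2281e+6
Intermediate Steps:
J = Rational(-1146655, 6) (J = Mul(Rational(-1, 6), 1146655) = Rational(-1146655, 6) ≈ -1.9111e+5)
C = Rational(478221433525, 3) (C = Mul(Add(-2383455, 2315365), Add(Rational(-1146655, 6), -2150015)) = Mul(-68090, Rational(-14046745, 6)) = Rational(478221433525, 3) ≈ 1.5941e+11)
Q = -500554 (Q = Add(-476848, -23706) = -500554)
f = 1228053 (f = Add(Add(1407704, -500554), 320903) = Add(907150, 320903) = 1228053)
Add(f, Mul(-1, Pow(Add(699809, C), -1))) = Add(1228053, Mul(-1, Pow(Add(699809, Rational(478221433525, 3)), -1))) = Add(1228053, Mul(-1, Pow(Rational(478223532952, 3), -1))) = Add(1228053, Mul(-1, Rational(3, 478223532952))) = Add(1228053, Rational(-3, 478223532952)) = Rational(587283844312302453, 478223532952)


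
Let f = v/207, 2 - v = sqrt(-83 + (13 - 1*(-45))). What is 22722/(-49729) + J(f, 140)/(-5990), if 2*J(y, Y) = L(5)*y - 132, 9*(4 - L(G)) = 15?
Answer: -82483223689/184981436910 + 7*I/1487916 ≈ -0.4459 + 4.7046e-6*I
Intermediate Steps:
L(G) = 7/3 (L(G) = 4 - 1/9*15 = 4 - 5/3 = 7/3)
v = 2 - 5*I (v = 2 - sqrt(-83 + (13 - 1*(-45))) = 2 - sqrt(-83 + (13 + 45)) = 2 - sqrt(-83 + 58) = 2 - sqrt(-25) = 2 - 5*I ≈ 2.0 - 5.0*I)
f = 2/207 - 5*I/207 (f = (2 - 5*I)/207 = (2 - 5*I)*(1/207) = 2/207 - 5*I/207 ≈ 0.0096618 - 0.024155*I)
J(y, Y) = -66 + 7*y/6 (J(y, Y) = (7*y/3 - 132)/2 = (-132 + 7*y/3)/2 = -66 + 7*y/6)
22722/(-49729) + J(f, 140)/(-5990) = 22722/(-49729) + (-66 + 7*(2/207 - 5*I/207)/6)/(-5990) = 22722*(-1/49729) + (-66 + (7/621 - 35*I/1242))*(-1/5990) = -22722/49729 + (-40979/621 - 35*I/1242)*(-1/5990) = -22722/49729 + (40979/3719790 + 7*I/1487916) = -82483223689/184981436910 + 7*I/1487916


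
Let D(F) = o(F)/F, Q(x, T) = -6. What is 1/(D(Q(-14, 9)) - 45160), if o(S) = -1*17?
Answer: -6/270943 ≈ -2.2145e-5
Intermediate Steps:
o(S) = -17
D(F) = -17/F
1/(D(Q(-14, 9)) - 45160) = 1/(-17/(-6) - 45160) = 1/(-17*(-⅙) - 45160) = 1/(17/6 - 45160) = 1/(-270943/6) = -6/270943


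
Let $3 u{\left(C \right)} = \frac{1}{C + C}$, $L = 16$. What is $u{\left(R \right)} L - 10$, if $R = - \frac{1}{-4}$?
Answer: $\frac{2}{3} \approx 0.66667$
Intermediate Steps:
$R = \frac{1}{4}$ ($R = \left(-1\right) \left(- \frac{1}{4}\right) = \frac{1}{4} \approx 0.25$)
$u{\left(C \right)} = \frac{1}{6 C}$ ($u{\left(C \right)} = \frac{1}{3 \left(C + C\right)} = \frac{1}{3 \cdot 2 C} = \frac{\frac{1}{2} \frac{1}{C}}{3} = \frac{1}{6 C}$)
$u{\left(R \right)} L - 10 = \frac{\frac{1}{\frac{1}{4}}}{6} \cdot 16 - 10 = \frac{1}{6} \cdot 4 \cdot 16 - 10 = \frac{2}{3} \cdot 16 - 10 = \frac{32}{3} - 10 = \frac{2}{3}$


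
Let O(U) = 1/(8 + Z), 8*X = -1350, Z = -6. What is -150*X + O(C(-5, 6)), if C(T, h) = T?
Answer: 25313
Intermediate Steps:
X = -675/4 (X = (1/8)*(-1350) = -675/4 ≈ -168.75)
O(U) = 1/2 (O(U) = 1/(8 - 6) = 1/2)
-150*X + O(C(-5, 6)) = -150*(-675/4) + 1/2 = 50625/2 + 1/2 = 25313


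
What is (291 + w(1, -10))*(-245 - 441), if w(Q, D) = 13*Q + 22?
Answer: -223636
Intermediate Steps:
w(Q, D) = 22 + 13*Q
(291 + w(1, -10))*(-245 - 441) = (291 + (22 + 13*1))*(-245 - 441) = (291 + (22 + 13))*(-686) = (291 + 35)*(-686) = 326*(-686) = -223636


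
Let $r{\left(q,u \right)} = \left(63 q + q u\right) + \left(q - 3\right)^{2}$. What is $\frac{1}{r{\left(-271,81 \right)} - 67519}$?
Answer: $- \frac{1}{31467} \approx -3.1779 \cdot 10^{-5}$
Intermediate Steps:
$r{\left(q,u \right)} = \left(-3 + q\right)^{2} + 63 q + q u$ ($r{\left(q,u \right)} = \left(63 q + q u\right) + \left(-3 + q\right)^{2} = \left(-3 + q\right)^{2} + 63 q + q u$)
$\frac{1}{r{\left(-271,81 \right)} - 67519} = \frac{1}{\left(\left(-3 - 271\right)^{2} + 63 \left(-271\right) - 21951\right) - 67519} = \frac{1}{\left(\left(-274\right)^{2} - 17073 - 21951\right) - 67519} = \frac{1}{\left(75076 - 17073 - 21951\right) - 67519} = \frac{1}{36052 - 67519} = \frac{1}{-31467} = - \frac{1}{31467}$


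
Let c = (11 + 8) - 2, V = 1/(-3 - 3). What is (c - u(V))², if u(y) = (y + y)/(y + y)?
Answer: 256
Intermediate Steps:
V = -⅙ (V = 1/(-6) = -⅙ ≈ -0.16667)
u(y) = 1 (u(y) = (2*y)/((2*y)) = (2*y)*(1/(2*y)) = 1)
c = 17 (c = 19 - 2 = 17)
(c - u(V))² = (17 - 1*1)² = (17 - 1)² = 16² = 256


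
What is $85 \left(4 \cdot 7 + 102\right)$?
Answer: $11050$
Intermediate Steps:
$85 \left(4 \cdot 7 + 102\right) = 85 \left(28 + 102\right) = 85 \cdot 130 = 11050$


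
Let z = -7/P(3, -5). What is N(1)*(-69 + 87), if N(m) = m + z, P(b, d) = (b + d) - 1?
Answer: 60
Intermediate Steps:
P(b, d) = -1 + b + d
z = 7/3 (z = -7/(-1 + 3 - 5) = -7/((-3*1)) = -7/(-3) = -7*(-1/3) = 7/3 ≈ 2.3333)
N(m) = 7/3 + m (N(m) = m + 7/3 = 7/3 + m)
N(1)*(-69 + 87) = (7/3 + 1)*(-69 + 87) = (10/3)*18 = 60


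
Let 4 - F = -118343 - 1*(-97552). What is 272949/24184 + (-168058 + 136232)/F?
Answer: 4906294471/502906280 ≈ 9.7559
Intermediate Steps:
F = 20795 (F = 4 - (-118343 - 1*(-97552)) = 4 - (-118343 + 97552) = 4 - 1*(-20791) = 4 + 20791 = 20795)
272949/24184 + (-168058 + 136232)/F = 272949/24184 + (-168058 + 136232)/20795 = 272949*(1/24184) - 31826*1/20795 = 272949/24184 - 31826/20795 = 4906294471/502906280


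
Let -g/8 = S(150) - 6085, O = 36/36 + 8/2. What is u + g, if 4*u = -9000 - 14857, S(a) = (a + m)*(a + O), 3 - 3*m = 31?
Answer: -1580531/12 ≈ -1.3171e+5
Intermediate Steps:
m = -28/3 (m = 1 - 1/3*31 = 1 - 31/3 = -28/3 ≈ -9.3333)
O = 5 (O = 36*(1/36) + 8*(1/2) = 1 + 4 = 5)
S(a) = (5 + a)*(-28/3 + a) (S(a) = (a - 28/3)*(a + 5) = (-28/3 + a)*(5 + a) = (5 + a)*(-28/3 + a))
u = -23857/4 (u = (-9000 - 14857)/4 = (1/4)*(-23857) = -23857/4 ≈ -5964.3)
g = -377240/3 (g = -8*((-140/3 + 150**2 - 13/3*150) - 6085) = -8*((-140/3 + 22500 - 650) - 6085) = -8*(65410/3 - 6085) = -8*47155/3 = -377240/3 ≈ -1.2575e+5)
u + g = -23857/4 - 377240/3 = -1580531/12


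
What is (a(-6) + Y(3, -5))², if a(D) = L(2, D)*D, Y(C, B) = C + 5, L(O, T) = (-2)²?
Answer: 256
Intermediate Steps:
L(O, T) = 4
Y(C, B) = 5 + C
a(D) = 4*D
(a(-6) + Y(3, -5))² = (4*(-6) + (5 + 3))² = (-24 + 8)² = (-16)² = 256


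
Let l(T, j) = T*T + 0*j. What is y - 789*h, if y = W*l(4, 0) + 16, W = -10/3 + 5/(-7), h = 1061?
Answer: -17580733/21 ≈ -8.3718e+5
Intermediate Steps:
l(T, j) = T² (l(T, j) = T² + 0 = T²)
W = -85/21 (W = -10*⅓ + 5*(-⅐) = -10/3 - 5/7 = -85/21 ≈ -4.0476)
y = -1024/21 (y = -85/21*4² + 16 = -85/21*16 + 16 = -1360/21 + 16 = -1024/21 ≈ -48.762)
y - 789*h = -1024/21 - 789*1061 = -1024/21 - 837129 = -17580733/21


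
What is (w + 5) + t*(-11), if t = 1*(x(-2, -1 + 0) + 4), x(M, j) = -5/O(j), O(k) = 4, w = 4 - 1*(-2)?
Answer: -77/4 ≈ -19.250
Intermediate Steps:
w = 6 (w = 4 + 2 = 6)
x(M, j) = -5/4
t = 11/4 (t = 1*(-5/4 + 4) = 1*(11/4) = 11/4 ≈ 2.7500)
(w + 5) + t*(-11) = (6 + 5) + (11/4)*(-11) = 11 - 121/4 = -77/4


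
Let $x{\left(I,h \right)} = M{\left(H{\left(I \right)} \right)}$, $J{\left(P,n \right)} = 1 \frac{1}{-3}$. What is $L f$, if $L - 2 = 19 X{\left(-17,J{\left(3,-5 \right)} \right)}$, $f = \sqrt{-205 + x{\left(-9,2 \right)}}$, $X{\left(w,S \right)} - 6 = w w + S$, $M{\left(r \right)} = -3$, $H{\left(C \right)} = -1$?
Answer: $\frac{67208 i \sqrt{13}}{3} \approx 80774.0 i$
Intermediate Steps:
$J{\left(P,n \right)} = - \frac{1}{3}$ ($J{\left(P,n \right)} = 1 \left(- \frac{1}{3}\right) = - \frac{1}{3}$)
$X{\left(w,S \right)} = 6 + S + w^{2}$ ($X{\left(w,S \right)} = 6 + \left(w w + S\right) = 6 + \left(w^{2} + S\right) = 6 + \left(S + w^{2}\right) = 6 + S + w^{2}$)
$x{\left(I,h \right)} = -3$
$f = 4 i \sqrt{13}$ ($f = \sqrt{-205 - 3} = \sqrt{-208} = 4 i \sqrt{13} \approx 14.422 i$)
$L = \frac{16802}{3}$ ($L = 2 + 19 \left(6 - \frac{1}{3} + \left(-17\right)^{2}\right) = 2 + 19 \left(6 - \frac{1}{3} + 289\right) = 2 + 19 \cdot \frac{884}{3} = 2 + \frac{16796}{3} = \frac{16802}{3} \approx 5600.7$)
$L f = \frac{16802 \cdot 4 i \sqrt{13}}{3} = \frac{67208 i \sqrt{13}}{3}$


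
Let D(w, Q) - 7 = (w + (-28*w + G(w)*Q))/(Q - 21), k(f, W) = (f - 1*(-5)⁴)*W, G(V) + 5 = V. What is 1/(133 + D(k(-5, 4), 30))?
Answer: -3/2150 ≈ -0.0013953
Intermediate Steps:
G(V) = -5 + V
k(f, W) = W*(-625 + f) (k(f, W) = (f - 1*625)*W = (f - 625)*W = (-625 + f)*W = W*(-625 + f))
D(w, Q) = 7 + (-27*w + Q*(-5 + w))/(-21 + Q) (D(w, Q) = 7 + (w + (-28*w + (-5 + w)*Q))/(Q - 21) = 7 + (w + (-28*w + Q*(-5 + w)))/(-21 + Q) = 7 + (-27*w + Q*(-5 + w))/(-21 + Q))
1/(133 + D(k(-5, 4), 30)) = 1/(133 + (-147 - 108*(-625 - 5) + 2*30 + 30*(4*(-625 - 5)))/(-21 + 30)) = 1/(133 + (-147 - 108*(-630) + 60 + 30*(4*(-630)))/9) = 1/(133 + (-147 - 27*(-2520) + 60 + 30*(-2520))/9) = 1/(133 + (-147 + 68040 + 60 - 75600)/9) = 1/(133 + (⅑)*(-7647)) = 1/(133 - 2549/3) = 1/(-2150/3) = -3/2150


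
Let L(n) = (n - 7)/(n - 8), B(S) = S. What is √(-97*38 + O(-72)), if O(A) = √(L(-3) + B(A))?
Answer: √(-446006 + 11*I*√8602)/11 ≈ 0.069438 + 60.712*I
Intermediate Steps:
L(n) = (-7 + n)/(-8 + n)
O(A) = √(10/11 + A) (O(A) = √((-7 - 3)/(-8 - 3) + A) = √(-10/(-11) + A) = √(-1/11*(-10) + A) = √(10/11 + A))
√(-97*38 + O(-72)) = √(-97*38 + √(110 + 121*(-72))/11) = √(-3686 + √(110 - 8712)/11) = √(-3686 + √(-8602)/11) = √(-3686 + (I*√8602)/11) = √(-3686 + I*√8602/11)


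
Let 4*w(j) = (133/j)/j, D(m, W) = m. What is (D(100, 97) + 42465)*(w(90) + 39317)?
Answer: 10844463252629/6480 ≈ 1.6735e+9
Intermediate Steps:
w(j) = 133/(4*j**2) (w(j) = ((133/j)/j)/4 = (133/j**2)/4 = 133/(4*j**2))
(D(100, 97) + 42465)*(w(90) + 39317) = (100 + 42465)*((133/4)/90**2 + 39317) = 42565*((133/4)*(1/8100) + 39317) = 42565*(133/32400 + 39317) = 42565*(1273870933/32400) = 10844463252629/6480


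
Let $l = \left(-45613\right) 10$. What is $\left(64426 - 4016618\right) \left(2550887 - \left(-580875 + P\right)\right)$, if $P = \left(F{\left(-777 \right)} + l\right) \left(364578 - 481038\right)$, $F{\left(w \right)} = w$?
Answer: $210289249459447936$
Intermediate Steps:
$l = -456130$
$P = 53211389220$ ($P = \left(-777 - 456130\right) \left(364578 - 481038\right) = \left(-456907\right) \left(-116460\right) = 53211389220$)
$\left(64426 - 4016618\right) \left(2550887 - \left(-580875 + P\right)\right) = \left(64426 - 4016618\right) \left(2550887 + \left(580875 - 53211389220\right)\right) = - 3952192 \left(2550887 + \left(580875 - 53211389220\right)\right) = - 3952192 \left(2550887 - 53210808345\right) = \left(-3952192\right) \left(-53208257458\right) = 210289249459447936$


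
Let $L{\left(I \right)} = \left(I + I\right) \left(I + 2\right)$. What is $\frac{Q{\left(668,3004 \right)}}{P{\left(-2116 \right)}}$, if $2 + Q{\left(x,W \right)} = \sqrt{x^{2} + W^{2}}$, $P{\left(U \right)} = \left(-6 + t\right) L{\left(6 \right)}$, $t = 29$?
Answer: $- \frac{1}{1104} + \frac{\sqrt{591890}}{552} \approx 1.3928$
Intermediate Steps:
$L{\left(I \right)} = 2 I \left(2 + I\right)$
$P{\left(U \right)} = 2208$ ($P{\left(U \right)} = \left(-6 + 29\right) 2 \cdot 6 \left(2 + 6\right) = 23 \cdot 2 \cdot 6 \cdot 8 = 23 \cdot 96 = 2208$)
$Q{\left(x,W \right)} = -2 + \sqrt{W^{2} + x^{2}}$ ($Q{\left(x,W \right)} = -2 + \sqrt{x^{2} + W^{2}} = -2 + \sqrt{W^{2} + x^{2}}$)
$\frac{Q{\left(668,3004 \right)}}{P{\left(-2116 \right)}} = \frac{-2 + \sqrt{3004^{2} + 668^{2}}}{2208} = \left(-2 + \sqrt{9024016 + 446224}\right) \frac{1}{2208} = \left(-2 + \sqrt{9470240}\right) \frac{1}{2208} = \left(-2 + 4 \sqrt{591890}\right) \frac{1}{2208} = - \frac{1}{1104} + \frac{\sqrt{591890}}{552}$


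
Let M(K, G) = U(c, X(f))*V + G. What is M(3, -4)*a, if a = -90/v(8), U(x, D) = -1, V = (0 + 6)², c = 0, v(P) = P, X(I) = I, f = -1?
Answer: 450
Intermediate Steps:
V = 36 (V = 6² = 36)
M(K, G) = -36 + G (M(K, G) = -1*36 + G = -36 + G)
a = -45/4 (a = -90/8 = -90*⅛ = -45/4 ≈ -11.250)
M(3, -4)*a = (-36 - 4)*(-45/4) = -40*(-45/4) = 450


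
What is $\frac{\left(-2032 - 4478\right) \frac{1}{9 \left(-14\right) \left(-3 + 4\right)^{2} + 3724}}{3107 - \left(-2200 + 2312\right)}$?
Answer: $- \frac{93}{153943} \approx -0.00060412$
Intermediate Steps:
$\frac{\left(-2032 - 4478\right) \frac{1}{9 \left(-14\right) \left(-3 + 4\right)^{2} + 3724}}{3107 - \left(-2200 + 2312\right)} = \frac{\left(-6510\right) \frac{1}{- 126 \cdot 1^{2} + 3724}}{3107 - 112} = \frac{\left(-6510\right) \frac{1}{\left(-126\right) 1 + 3724}}{3107 - 112} = \frac{\left(-6510\right) \frac{1}{-126 + 3724}}{2995} = - \frac{6510}{3598} \cdot \frac{1}{2995} = \left(-6510\right) \frac{1}{3598} \cdot \frac{1}{2995} = \left(- \frac{465}{257}\right) \frac{1}{2995} = - \frac{93}{153943}$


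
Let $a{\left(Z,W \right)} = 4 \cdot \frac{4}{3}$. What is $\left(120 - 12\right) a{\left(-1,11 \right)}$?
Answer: $576$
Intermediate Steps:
$a{\left(Z,W \right)} = \frac{16}{3}$ ($a{\left(Z,W \right)} = 4 \cdot 4 \cdot \frac{1}{3} = 4 \cdot \frac{4}{3} = \frac{16}{3}$)
$\left(120 - 12\right) a{\left(-1,11 \right)} = \left(120 - 12\right) \frac{16}{3} = 108 \cdot \frac{16}{3} = 576$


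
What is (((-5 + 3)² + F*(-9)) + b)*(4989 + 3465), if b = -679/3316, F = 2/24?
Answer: 21342123/829 ≈ 25744.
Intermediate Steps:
F = 1/12 (F = 2*(1/24) = 1/12 ≈ 0.083333)
b = -679/3316 (b = -679*1/3316 = -679/3316 ≈ -0.20476)
(((-5 + 3)² + F*(-9)) + b)*(4989 + 3465) = (((-5 + 3)² + (1/12)*(-9)) - 679/3316)*(4989 + 3465) = (((-2)² - ¾) - 679/3316)*8454 = ((4 - ¾) - 679/3316)*8454 = (13/4 - 679/3316)*8454 = (5049/1658)*8454 = 21342123/829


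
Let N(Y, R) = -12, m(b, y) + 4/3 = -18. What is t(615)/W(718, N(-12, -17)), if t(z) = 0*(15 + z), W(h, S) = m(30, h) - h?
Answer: 0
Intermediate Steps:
m(b, y) = -58/3 (m(b, y) = -4/3 - 18 = -58/3)
W(h, S) = -58/3 - h
t(z) = 0
t(615)/W(718, N(-12, -17)) = 0/(-58/3 - 1*718) = 0/(-58/3 - 718) = 0/(-2212/3) = 0*(-3/2212) = 0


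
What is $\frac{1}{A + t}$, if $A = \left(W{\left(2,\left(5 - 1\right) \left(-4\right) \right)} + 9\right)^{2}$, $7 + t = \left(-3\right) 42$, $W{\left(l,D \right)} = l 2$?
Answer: $\frac{1}{36} \approx 0.027778$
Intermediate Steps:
$W{\left(l,D \right)} = 2 l$
$t = -133$ ($t = -7 - 126 = -133$)
$A = 169$ ($A = \left(2 \cdot 2 + 9\right)^{2} = \left(4 + 9\right)^{2} = 13^{2} = 169$)
$\frac{1}{A + t} = \frac{1}{169 - 133} = \frac{1}{36}$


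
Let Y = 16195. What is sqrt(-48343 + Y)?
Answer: 6*I*sqrt(893) ≈ 179.3*I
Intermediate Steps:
sqrt(-48343 + Y) = sqrt(-48343 + 16195) = sqrt(-32148) = 6*I*sqrt(893)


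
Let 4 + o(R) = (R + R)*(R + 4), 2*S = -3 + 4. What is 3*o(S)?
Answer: 3/2 ≈ 1.5000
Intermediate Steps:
S = ½ (S = (-3 + 4)/2 = (½)*1 = ½ ≈ 0.50000)
o(R) = -4 + 2*R*(4 + R) (o(R) = -4 + (R + R)*(R + 4) = -4 + (2*R)*(4 + R) = -4 + 2*R*(4 + R))
3*o(S) = 3*(-4 + 2*(½)² + 8*(½)) = 3*(-4 + 2*(¼) + 4) = 3*(-4 + ½ + 4) = 3*(½) = 3/2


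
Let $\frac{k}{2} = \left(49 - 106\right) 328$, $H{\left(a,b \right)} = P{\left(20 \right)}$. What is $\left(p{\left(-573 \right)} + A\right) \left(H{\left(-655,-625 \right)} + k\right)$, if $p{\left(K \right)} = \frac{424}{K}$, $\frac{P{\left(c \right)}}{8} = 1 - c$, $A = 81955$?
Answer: $- \frac{1763058393304}{573} \approx -3.0769 \cdot 10^{9}$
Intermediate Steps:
$P{\left(c \right)} = 8 - 8 c$ ($P{\left(c \right)} = 8 \left(1 - c\right) = 8 - 8 c$)
$H{\left(a,b \right)} = -152$ ($H{\left(a,b \right)} = 8 - 160 = -152$)
$k = -37392$ ($k = 2 \left(49 - 106\right) 328 = 2 \left(\left(-57\right) 328\right) = 2 \left(-18696\right) = -37392$)
$\left(p{\left(-573 \right)} + A\right) \left(H{\left(-655,-625 \right)} + k\right) = \left(\frac{424}{-573} + 81955\right) \left(-152 - 37392\right) = \left(424 \left(- \frac{1}{573}\right) + 81955\right) \left(-37544\right) = \left(- \frac{424}{573} + 81955\right) \left(-37544\right) = \frac{46959791}{573} \left(-37544\right) = - \frac{1763058393304}{573}$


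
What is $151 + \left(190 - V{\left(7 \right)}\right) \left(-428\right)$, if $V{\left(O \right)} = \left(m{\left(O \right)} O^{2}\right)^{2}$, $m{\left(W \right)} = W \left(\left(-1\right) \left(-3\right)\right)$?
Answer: $453102779$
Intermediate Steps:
$m{\left(W \right)} = 3 W$ ($m{\left(W \right)} = W 3 = 3 W$)
$V{\left(O \right)} = 9 O^{6}$ ($V{\left(O \right)} = \left(3 O O^{2}\right)^{2} = \left(3 O^{3}\right)^{2} = 9 O^{6}$)
$151 + \left(190 - V{\left(7 \right)}\right) \left(-428\right) = 151 + \left(190 - 9 \cdot 7^{6}\right) \left(-428\right) = 151 + \left(190 - 9 \cdot 117649\right) \left(-428\right) = 151 + \left(190 - 1058841\right) \left(-428\right) = 151 - -453102628 = 151 + 453102628 = 453102779$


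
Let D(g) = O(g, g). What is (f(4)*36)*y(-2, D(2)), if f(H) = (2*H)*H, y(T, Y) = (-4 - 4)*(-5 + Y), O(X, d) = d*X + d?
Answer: -9216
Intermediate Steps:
O(X, d) = d + X*d (O(X, d) = X*d + d = d + X*d)
D(g) = g*(1 + g)
y(T, Y) = 40 - 8*Y (y(T, Y) = -8*(-5 + Y) = 40 - 8*Y)
f(H) = 2*H²
(f(4)*36)*y(-2, D(2)) = ((2*4²)*36)*(40 - 16*(1 + 2)) = ((2*16)*36)*(40 - 16*3) = (32*36)*(40 - 8*6) = 1152*(40 - 48) = 1152*(-8) = -9216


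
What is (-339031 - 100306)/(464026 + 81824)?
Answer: -439337/545850 ≈ -0.80487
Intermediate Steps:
(-339031 - 100306)/(464026 + 81824) = -439337/545850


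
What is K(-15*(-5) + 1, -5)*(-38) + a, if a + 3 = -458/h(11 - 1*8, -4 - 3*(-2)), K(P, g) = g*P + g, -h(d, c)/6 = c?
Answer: 87991/6 ≈ 14665.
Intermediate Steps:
h(d, c) = -6*c
K(P, g) = g + P*g (K(P, g) = P*g + g = g + P*g)
a = 211/6 (a = -3 - 458*(-1/(6*(-4 - 3*(-2)))) = -3 - 458*(-1/(6*(-4 + 6))) = -3 - 458/((-6*2)) = -3 - 458/(-12) = -3 - 458*(-1/12) = -3 + 229/6 = 211/6 ≈ 35.167)
K(-15*(-5) + 1, -5)*(-38) + a = -5*(1 + (-15*(-5) + 1))*(-38) + 211/6 = -5*(1 + (-5*(-15) + 1))*(-38) + 211/6 = -5*(1 + (75 + 1))*(-38) + 211/6 = -5*(1 + 76)*(-38) + 211/6 = -5*77*(-38) + 211/6 = -385*(-38) + 211/6 = 14630 + 211/6 = 87991/6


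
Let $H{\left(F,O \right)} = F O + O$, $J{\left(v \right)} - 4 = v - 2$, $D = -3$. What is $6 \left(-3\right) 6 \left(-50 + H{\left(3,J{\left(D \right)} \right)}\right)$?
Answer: $5832$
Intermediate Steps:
$J{\left(v \right)} = 2 + v$ ($J{\left(v \right)} = 4 + \left(v - 2\right) = 4 + \left(-2 + v\right) = 2 + v$)
$H{\left(F,O \right)} = O + F O$
$6 \left(-3\right) 6 \left(-50 + H{\left(3,J{\left(D \right)} \right)}\right) = 6 \left(-3\right) 6 \left(-50 + \left(2 - 3\right) \left(1 + 3\right)\right) = \left(-18\right) 6 \left(-50 - 4\right) = - 108 \left(-50 - 4\right) = \left(-108\right) \left(-54\right) = 5832$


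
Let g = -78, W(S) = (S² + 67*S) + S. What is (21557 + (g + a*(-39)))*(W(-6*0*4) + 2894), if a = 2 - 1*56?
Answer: 68254990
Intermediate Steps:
W(S) = S² + 68*S
a = -54 (a = 2 - 56 = -54)
(21557 + (g + a*(-39)))*(W(-6*0*4) + 2894) = (21557 + (-78 - 54*(-39)))*((-6*0*4)*(68 - 6*0*4) + 2894) = (21557 + (-78 + 2106))*((0*4)*(68 + 0*4) + 2894) = (21557 + 2028)*(0*(68 + 0) + 2894) = 23585*(0*68 + 2894) = 23585*(0 + 2894) = 23585*2894 = 68254990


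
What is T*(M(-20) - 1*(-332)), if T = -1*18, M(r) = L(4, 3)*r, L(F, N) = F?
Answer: -4536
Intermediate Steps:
M(r) = 4*r
T = -18
T*(M(-20) - 1*(-332)) = -18*(4*(-20) - 1*(-332)) = -18*(-80 + 332) = -18*252 = -4536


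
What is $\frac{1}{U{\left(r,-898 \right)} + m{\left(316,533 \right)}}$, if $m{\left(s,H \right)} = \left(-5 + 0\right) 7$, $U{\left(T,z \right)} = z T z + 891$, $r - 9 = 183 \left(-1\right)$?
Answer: $- \frac{1}{140313440} \approx -7.1269 \cdot 10^{-9}$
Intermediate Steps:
$r = -174$ ($r = 9 + 183 \left(-1\right) = 9 - 183 = -174$)
$U{\left(T,z \right)} = 891 + T z^{2}$ ($U{\left(T,z \right)} = T z z + 891 = T z^{2} + 891 = 891 + T z^{2}$)
$m{\left(s,H \right)} = -35$ ($m{\left(s,H \right)} = \left(-5\right) 7 = -35$)
$\frac{1}{U{\left(r,-898 \right)} + m{\left(316,533 \right)}} = \frac{1}{\left(891 - 174 \left(-898\right)^{2}\right) - 35} = \frac{1}{\left(891 - 140314296\right) - 35} = \frac{1}{-140313405 - 35} = \frac{1}{-140313440} = - \frac{1}{140313440}$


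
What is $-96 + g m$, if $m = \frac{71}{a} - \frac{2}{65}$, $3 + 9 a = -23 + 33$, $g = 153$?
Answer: $\frac{6309033}{455} \approx 13866.0$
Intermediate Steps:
$a = \frac{7}{9}$ ($a = - \frac{1}{3} + \frac{-23 + 33}{9} = - \frac{1}{3} + \frac{1}{9} \cdot 10 = - \frac{1}{3} + \frac{10}{9} = \frac{7}{9} \approx 0.77778$)
$m = \frac{41521}{455}$ ($m = \frac{71}{\frac{7}{9}} - \frac{2}{65} = 71 \cdot \frac{9}{7} - \frac{2}{65} = \frac{639}{7} - \frac{2}{65} = \frac{41521}{455} \approx 91.255$)
$-96 + g m = -96 + 153 \cdot \frac{41521}{455} = -96 + \frac{6352713}{455} = \frac{6309033}{455}$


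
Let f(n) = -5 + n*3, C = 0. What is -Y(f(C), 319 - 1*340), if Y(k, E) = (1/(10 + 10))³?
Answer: -1/8000 ≈ -0.00012500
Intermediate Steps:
f(n) = -5 + 3*n
Y(k, E) = 1/8000 (Y(k, E) = (1/20)³ = 1/8000)
-Y(f(C), 319 - 1*340) = -1*1/8000 = -1/8000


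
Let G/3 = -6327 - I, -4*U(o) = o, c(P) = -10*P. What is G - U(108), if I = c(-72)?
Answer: -21114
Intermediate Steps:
U(o) = -o/4
I = 720 (I = -10*(-72) = 720)
G = -21141 (G = 3*(-6327 - 1*720) = 3*(-6327 - 720) = 3*(-7047) = -21141)
G - U(108) = -21141 - (-1)*108/4 = -21141 - 1*(-27) = -21141 + 27 = -21114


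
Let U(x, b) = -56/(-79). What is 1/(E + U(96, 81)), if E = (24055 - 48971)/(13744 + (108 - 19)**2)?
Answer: -1711535/755124 ≈ -2.2666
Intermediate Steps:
U(x, b) = 56/79 (U(x, b) = -56*(-1/79) = 56/79)
E = -24916/21665 (E = -24916/(13744 + 89**2) = -24916/(13744 + 7921) = -24916/21665 ≈ -1.1501)
1/(E + U(96, 81)) = 1/(-24916/21665 + 56/79) = 1/(-755124/1711535) = -1711535/755124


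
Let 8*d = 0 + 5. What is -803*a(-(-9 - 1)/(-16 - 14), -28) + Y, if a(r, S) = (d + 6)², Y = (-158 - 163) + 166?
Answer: -2265547/64 ≈ -35399.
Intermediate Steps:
d = 5/8 (d = (0 + 5)/8 = (⅛)*5 = 5/8 ≈ 0.62500)
Y = -155 (Y = -321 + 166 = -155)
a(r, S) = 2809/64 (a(r, S) = (5/8 + 6)² = (53/8)² = 2809/64)
-803*a(-(-9 - 1)/(-16 - 14), -28) + Y = -803*2809/64 - 155 = -2255627/64 - 155 = -2265547/64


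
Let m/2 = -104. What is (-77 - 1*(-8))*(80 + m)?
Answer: 8832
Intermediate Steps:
m = -208 (m = 2*(-104) = -208)
(-77 - 1*(-8))*(80 + m) = (-77 - 1*(-8))*(80 - 208) = (-77 + 8)*(-128) = -69*(-128) = 8832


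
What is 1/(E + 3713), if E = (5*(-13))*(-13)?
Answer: 1/4558 ≈ 0.00021939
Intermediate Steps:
E = 845 (E = -65*(-13) = 845)
1/(E + 3713) = 1/(845 + 3713) = 1/4558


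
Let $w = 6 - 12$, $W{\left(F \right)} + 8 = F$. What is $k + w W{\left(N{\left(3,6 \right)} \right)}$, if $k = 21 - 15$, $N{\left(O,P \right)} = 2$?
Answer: $42$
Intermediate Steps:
$W{\left(F \right)} = -8 + F$
$w = -6$
$k = 6$
$k + w W{\left(N{\left(3,6 \right)} \right)} = 6 - 6 \left(-8 + 2\right) = 6 - -36 = 6 + 36 = 42$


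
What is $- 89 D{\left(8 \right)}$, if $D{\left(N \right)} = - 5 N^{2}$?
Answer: $28480$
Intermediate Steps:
$- 89 D{\left(8 \right)} = - 89 \left(- 5 \cdot 8^{2}\right) = - 89 \left(\left(-5\right) 64\right) = \left(-89\right) \left(-320\right) = 28480$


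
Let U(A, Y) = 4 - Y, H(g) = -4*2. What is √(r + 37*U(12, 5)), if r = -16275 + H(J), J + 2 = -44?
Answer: 8*I*√255 ≈ 127.75*I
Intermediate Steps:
J = -46 (J = -2 - 44 = -46)
H(g) = -8
r = -16283 (r = -16275 - 8 = -16283)
√(r + 37*U(12, 5)) = √(-16283 + 37*(4 - 1*5)) = √(-16283 + 37*(4 - 5)) = √(-16283 + 37*(-1)) = √(-16283 - 37) = √(-16320) = 8*I*√255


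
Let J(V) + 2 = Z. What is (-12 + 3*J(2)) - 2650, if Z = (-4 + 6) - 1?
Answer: -2665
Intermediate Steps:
Z = 1 (Z = 2 - 1 = 1)
J(V) = -1 (J(V) = -2 + 1 = -1)
(-12 + 3*J(2)) - 2650 = (-12 + 3*(-1)) - 2650 = (-12 - 3) - 2650 = -15 - 2650 = -2665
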